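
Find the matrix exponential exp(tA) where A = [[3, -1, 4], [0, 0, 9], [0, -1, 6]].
A has Jordan form J = [[3, 1, 0], [0, 3, 1], [0, 0, 3]] with A = PJP^{-1}, so e^{tA} = P e^{tJ} P^{-1}.

For a Jordan block J_k(λ), e^{tJ_k(λ)} = e^{λt} · (I + tN + t^2 N^2/2! + ... + t^{k-1} N^{k-1}/(k-1)!) where N is the nilpotent superdiagonal part.

Assembling the blocks and conjugating back gives the entries of e^{tA} as shown above.

e^{tA} = [[e^{3*t}, t*(-t - 2)*e^{3*t}/2, t*(3*t + 8)*e^{3*t}/2], [0, (1 - 3*t)*e^{3*t}, 9*t*e^{3*t}], [0, -t*e^{3*t}, (3*t + 1)*e^{3*t}]]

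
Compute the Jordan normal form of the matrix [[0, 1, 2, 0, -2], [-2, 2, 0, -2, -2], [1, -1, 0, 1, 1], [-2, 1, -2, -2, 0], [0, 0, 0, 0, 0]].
The characteristic polynomial is det(xI - A) = x^5, so the eigenvalues are 0 (algebraic multiplicity 5).

For λ = 0: rank(A) = 2, rank(A^2) = 0. The eigenspace has dimension 5 - 2 = 3, so there are 3 Jordan blocks; the rank sequence gives block sizes [2, 2, 1].

Assembling the blocks gives the Jordan form J above.

J = [[0, 1, 0, 0, 0], [0, 0, 0, 0, 0], [0, 0, 0, 1, 0], [0, 0, 0, 0, 0], [0, 0, 0, 0, 0]]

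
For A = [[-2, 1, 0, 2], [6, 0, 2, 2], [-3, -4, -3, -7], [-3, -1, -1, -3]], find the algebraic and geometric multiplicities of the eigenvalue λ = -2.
The characteristic polynomial is (x + 2)^4, so the factor x + 2 appears with exponent 4: the algebraic multiplicity is 4.

rank(A + 2I) = 2, so the eigenspace has dimension 4 - 2 = 2: the geometric multiplicity is 2.

Since 2 < 4, A is not diagonalizable.

algebraic multiplicity 4, geometric multiplicity 2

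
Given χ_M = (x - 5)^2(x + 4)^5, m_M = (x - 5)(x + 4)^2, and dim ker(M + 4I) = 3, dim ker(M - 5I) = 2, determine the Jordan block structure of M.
λ = -4: algebraic multiplicity 5 (exponent in χ_M), largest block size 2 (exponent in m_M), 3 blocks (geometric multiplicity). These force block sizes [2, 2, 1].
λ = 5: algebraic multiplicity 2 (exponent in χ_M), largest block size 1 (exponent in m_M), 2 blocks (geometric multiplicity). These force block sizes [1, 1].

Jordan blocks: (-4, 2), (-4, 2), (-4, 1), (5, 1), (5, 1)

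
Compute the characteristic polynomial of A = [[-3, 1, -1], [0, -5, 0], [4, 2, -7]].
χ_A(x) = (x + 5)^3

xI - A = [[x + 3, -1, 1], [0, x + 5, 0], [-4, -2, x + 7]].

Expanding det(xI - A) along the first row:
det(xI - A) = + (x + 3)·det([[x + 5, 0], [-2, x + 7]]) - (-1)·det([[0, 0], [-4, x + 7]]) + (1)·det([[0, x + 5], [-4, -2]]).

Evaluating gives χ_A(x) = x^3 + 15x^2 + 75x + 125 = (x + 5)^3.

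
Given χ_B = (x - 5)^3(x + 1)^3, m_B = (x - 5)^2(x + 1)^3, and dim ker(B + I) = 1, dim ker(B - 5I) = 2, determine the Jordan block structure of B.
Jordan blocks: (-1, 3), (5, 2), (5, 1)

λ = -1: algebraic multiplicity 3 (exponent in χ_B), largest block size 3 (exponent in m_B), 1 block (geometric multiplicity). This forces block sizes [3].
λ = 5: algebraic multiplicity 3 (exponent in χ_B), largest block size 2 (exponent in m_B), 2 blocks (geometric multiplicity). These force block sizes [2, 1].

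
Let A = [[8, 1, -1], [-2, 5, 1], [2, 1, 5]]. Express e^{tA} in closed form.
e^{tA} = [[(2*t + 1)*e^{6*t}, t*e^{6*t}, -t*e^{6*t}], [-2*t*e^{6*t}, (1 - t)*e^{6*t}, t*e^{6*t}], [2*t*e^{6*t}, t*e^{6*t}, (1 - t)*e^{6*t}]]

A has Jordan form J = [[6, 1, 0], [0, 6, 0], [0, 0, 6]] with A = PJP^{-1}, so e^{tA} = P e^{tJ} P^{-1}.

For a Jordan block J_k(λ), e^{tJ_k(λ)} = e^{λt} · (I + tN + t^2 N^2/2! + ... + t^{k-1} N^{k-1}/(k-1)!) where N is the nilpotent superdiagonal part.

Assembling the blocks and conjugating back gives the entries of e^{tA} as shown above.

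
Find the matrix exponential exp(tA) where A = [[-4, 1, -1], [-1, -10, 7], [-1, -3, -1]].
A has Jordan form J = [[-5, 1, 0], [0, -5, 1], [0, 0, -5]] with A = PJP^{-1}, so e^{tA} = P e^{tJ} P^{-1}.

For a Jordan block J_k(λ), e^{tJ_k(λ)} = e^{λt} · (I + tN + t^2 N^2/2! + ... + t^{k-1} N^{k-1}/(k-1)!) where N is the nilpotent superdiagonal part.

Assembling the blocks and conjugating back gives the entries of e^{tA} as shown above.

e^{tA} = [[(t^2/2 + t + 1)*e^{-5*t}, t*(2 - t)*e^{-5*t}/2, t*(t - 1)*e^{-5*t}], [t*(-3*t - 2)*e^{-5*t}/2, (3*t^2 - 10*t + 2)*e^{-5*t}/2, t*(7 - 3*t)*e^{-5*t}], [t*(-t - 1)*e^{-5*t}, t*(t - 3)*e^{-5*t}, (-2*t^2 + 4*t + 1)*e^{-5*t}]]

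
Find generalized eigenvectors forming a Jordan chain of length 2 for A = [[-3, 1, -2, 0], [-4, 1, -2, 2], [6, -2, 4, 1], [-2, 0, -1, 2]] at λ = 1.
v_1 = [[0, 1, 0, 0]]^T, v_2 = [[1, 0, -2, 0]]^T

We seek v_1 ∈ ker((A - I)^2) \ ker(A - I), then set v_{i+1} = (A - I) v_i.

One such chain is v_1 = [[0, 1, 0, 0]]^T, v_2 = [[1, 0, -2, 0]]^T. Check: (A - I) v_2 = [[0, 0, 0, 0]]^T = 0.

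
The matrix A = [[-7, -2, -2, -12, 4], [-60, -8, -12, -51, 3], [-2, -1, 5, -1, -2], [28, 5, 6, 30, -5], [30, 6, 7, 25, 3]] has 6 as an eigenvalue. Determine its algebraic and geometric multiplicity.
The characteristic polynomial is (x - 6)^2(x - 5)^2(x - 1), so the factor x - 6 appears with exponent 2: the algebraic multiplicity is 2.

rank(A - 6I) = 4, so the eigenspace has dimension 5 - 4 = 1: the geometric multiplicity is 1.

Since 1 < 2, A is not diagonalizable.

algebraic multiplicity 2, geometric multiplicity 1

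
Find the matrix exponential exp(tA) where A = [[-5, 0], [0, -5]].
e^{tA} = [[e^{-5*t}, 0], [0, e^{-5*t}]]

A has Jordan form J = [[-5, 0], [0, -5]] with A = PJP^{-1}, so e^{tA} = P e^{tJ} P^{-1}.

For a Jordan block J_k(λ), e^{tJ_k(λ)} = e^{λt} · (I + tN + t^2 N^2/2! + ... + t^{k-1} N^{k-1}/(k-1)!) where N is the nilpotent superdiagonal part.

Assembling the blocks and conjugating back gives the entries of e^{tA} as shown above.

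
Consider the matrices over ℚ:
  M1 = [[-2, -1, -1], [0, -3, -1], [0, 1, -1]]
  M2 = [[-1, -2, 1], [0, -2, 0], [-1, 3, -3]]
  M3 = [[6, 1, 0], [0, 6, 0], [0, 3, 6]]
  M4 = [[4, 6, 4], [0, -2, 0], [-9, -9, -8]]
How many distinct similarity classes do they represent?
Characteristic polynomials: χ_{M1} = (x + 2)^3, χ_{M2} = (x + 2)^3, χ_{M3} = (x - 6)^3, χ_{M4} = (x + 2)^3.

{M1, M4}: invariant factors x + 2, (x + 2)^2.

{M2}: invariant factors (x + 2)^3.

{M3}: invariant factors x - 6, (x - 6)^2.

Matrices are similar if and only if their invariant-factor lists agree; the partition into similarity classes is {M1, M4}, {M2}, {M3}.

3 classes: {M1, M4}, {M2}, {M3}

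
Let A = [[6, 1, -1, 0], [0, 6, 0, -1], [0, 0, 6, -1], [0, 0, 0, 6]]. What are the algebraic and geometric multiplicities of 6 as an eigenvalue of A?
The characteristic polynomial is (x - 6)^4, so the factor x - 6 appears with exponent 4: the algebraic multiplicity is 4.

rank(A - 6I) = 2, so the eigenspace has dimension 4 - 2 = 2: the geometric multiplicity is 2.

Since 2 < 4, A is not diagonalizable.

algebraic multiplicity 4, geometric multiplicity 2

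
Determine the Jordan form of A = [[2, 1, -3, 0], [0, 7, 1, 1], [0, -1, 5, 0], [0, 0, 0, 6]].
The characteristic polynomial is det(xI - A) = (x - 6)^3(x - 2), so the eigenvalues are 2 (algebraic multiplicity 1), 6 (algebraic multiplicity 3).

For λ = 2: algebraic multiplicity 1 gives one 1×1 block.

For λ = 6: rank(A - 6I) = 3, rank((A - 6I)^2) = 2, rank((A - 6I)^3) = 1. The eigenspace has dimension 4 - 3 = 1, so there is 1 Jordan block; the rank sequence gives block sizes [3].

Assembling the blocks gives the Jordan form J above.

J = [[2, 0, 0, 0], [0, 6, 1, 0], [0, 0, 6, 1], [0, 0, 0, 6]]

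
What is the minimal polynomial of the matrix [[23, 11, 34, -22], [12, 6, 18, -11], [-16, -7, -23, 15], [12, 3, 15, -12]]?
m_A(x) = x^2(x + 3)^2

The characteristic polynomial factors as x^2(x + 3)^2. The minimal polynomial is ∏(x - λ)^{k_λ} where k_λ is the size of the largest Jordan block at λ.

For λ = -3: rank(A + 3I) = 3, and the largest Jordan block has size 2 (the smallest k with rank((A + 3I)^k) = rank((A + 3I)^(k+1))).
For λ = 0: rank(A) = 3, and the largest Jordan block has size 2 (the smallest k with rank(A^k) = rank(A^(k+1))).

So m_A(x) = x^2(x + 3)^2.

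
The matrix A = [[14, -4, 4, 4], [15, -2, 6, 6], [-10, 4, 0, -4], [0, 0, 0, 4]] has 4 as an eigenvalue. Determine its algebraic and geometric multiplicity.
The characteristic polynomial is (x - 4)^4, so the factor x - 4 appears with exponent 4: the algebraic multiplicity is 4.

rank(A - 4I) = 1, so the eigenspace has dimension 4 - 1 = 3: the geometric multiplicity is 3.

Since 3 < 4, A is not diagonalizable.

algebraic multiplicity 4, geometric multiplicity 3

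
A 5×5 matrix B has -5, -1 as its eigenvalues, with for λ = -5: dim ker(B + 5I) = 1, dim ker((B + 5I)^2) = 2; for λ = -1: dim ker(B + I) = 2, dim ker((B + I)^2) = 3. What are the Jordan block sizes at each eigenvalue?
Jordan blocks: (-5, 2), (-1, 2), (-1, 1)

λ = -5: successive nullity increments [1, 1] count blocks of size ≥ k; block sizes are [2].
λ = -1: successive nullity increments [2, 1] count blocks of size ≥ k; block sizes are [2, 1].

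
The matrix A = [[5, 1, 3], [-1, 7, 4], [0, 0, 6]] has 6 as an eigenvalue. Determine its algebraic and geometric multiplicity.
algebraic multiplicity 3, geometric multiplicity 1

The characteristic polynomial is (x - 6)^3, so the factor x - 6 appears with exponent 3: the algebraic multiplicity is 3.

rank(A - 6I) = 2, so the eigenspace has dimension 3 - 2 = 1: the geometric multiplicity is 1.

Since 1 < 3, A is not diagonalizable.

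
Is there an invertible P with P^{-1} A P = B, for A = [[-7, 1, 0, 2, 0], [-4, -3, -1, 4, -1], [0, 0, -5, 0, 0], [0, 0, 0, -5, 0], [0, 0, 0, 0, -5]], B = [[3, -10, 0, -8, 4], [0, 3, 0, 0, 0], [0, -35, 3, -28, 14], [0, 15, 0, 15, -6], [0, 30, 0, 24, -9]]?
No.

trace(A) = -25 but trace(B) = 15. The trace is a similarity invariant, so A and B are not similar.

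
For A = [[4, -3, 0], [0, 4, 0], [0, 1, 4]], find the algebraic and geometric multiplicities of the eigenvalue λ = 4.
The characteristic polynomial is (x - 4)^3, so the factor x - 4 appears with exponent 3: the algebraic multiplicity is 3.

rank(A - 4I) = 1, so the eigenspace has dimension 3 - 1 = 2: the geometric multiplicity is 2.

Since 2 < 3, A is not diagonalizable.

algebraic multiplicity 3, geometric multiplicity 2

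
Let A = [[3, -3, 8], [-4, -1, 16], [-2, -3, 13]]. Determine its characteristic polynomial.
χ_A(x) = (x - 5)^3

xI - A = [[x - 3, 3, -8], [4, x + 1, -16], [2, 3, x - 13]].

Expanding det(xI - A) along the first row:
det(xI - A) = + (x - 3)·det([[x + 1, -16], [3, x - 13]]) - (3)·det([[4, -16], [2, x - 13]]) + (-8)·det([[4, x + 1], [2, 3]]).

Evaluating gives χ_A(x) = x^3 - 15x^2 + 75x - 125 = (x - 5)^3.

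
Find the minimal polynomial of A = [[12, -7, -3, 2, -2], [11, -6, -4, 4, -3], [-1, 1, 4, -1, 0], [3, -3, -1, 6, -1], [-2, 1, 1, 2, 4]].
The characteristic polynomial factors as (x - 4)^5. The minimal polynomial is ∏(x - λ)^{k_λ} where k_λ is the size of the largest Jordan block at λ.

For λ = 4: rank(A - 4I) = 3, and the largest Jordan block has size 3 (the smallest k with rank((A - 4I)^k) = rank((A - 4I)^(k+1))).

So m_A(x) = (x - 4)^3.

m_A(x) = (x - 4)^3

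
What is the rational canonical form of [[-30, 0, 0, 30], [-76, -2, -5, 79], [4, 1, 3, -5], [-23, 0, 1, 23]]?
R = [[0, 0, 0, 30], [1, 0, 0, 46], [0, 1, 0, 3], [0, 0, 1, -6]]

The invariant factors of A (the non-unit diagonal entries of the Smith normal form of xI - A over ℚ[x]) are (x + 3)(x + 5)(x^2 - 2x - 2), each dividing the next. The characteristic polynomial is their product, (x + 3)(x + 5)(x^2 - 2x - 2).

The rational canonical form is the block-diagonal matrix of companion matrices C(f_i):
R = [[0, 0, 0, 30], [1, 0, 0, 46], [0, 1, 0, 3], [0, 0, 1, -6]].

Note the characteristic polynomial does not split into linear factors over ℚ, so A has no Jordan form over ℚ; the rational canonical form exists over any field.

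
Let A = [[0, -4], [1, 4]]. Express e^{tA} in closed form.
A has Jordan form J = [[2, 1], [0, 2]] with A = PJP^{-1}, so e^{tA} = P e^{tJ} P^{-1}.

For a Jordan block J_k(λ), e^{tJ_k(λ)} = e^{λt} · (I + tN + t^2 N^2/2! + ... + t^{k-1} N^{k-1}/(k-1)!) where N is the nilpotent superdiagonal part.

Assembling the blocks and conjugating back gives the entries of e^{tA} as shown above.

e^{tA} = [[(1 - 2*t)*e^{2*t}, -4*t*e^{2*t}], [t*e^{2*t}, (2*t + 1)*e^{2*t}]]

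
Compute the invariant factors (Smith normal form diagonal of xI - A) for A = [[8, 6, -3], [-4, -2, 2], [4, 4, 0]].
The Jordan structure of A has elementary divisors (x - 2)^2, (x - 2). Arranging the block sizes at each eigenvalue in decreasing order and taking row products gives the invariant factors.

Invariant factors (smallest first, each dividing the next): x - 2, (x - 2)^2.

Check: the last factor (x - 2)^2 is the minimal polynomial, and the product (x - 2)^3 is the characteristic polynomial.

x - 2, (x - 2)^2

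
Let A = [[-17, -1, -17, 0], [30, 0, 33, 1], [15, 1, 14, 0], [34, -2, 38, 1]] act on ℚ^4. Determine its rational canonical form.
The invariant factors of A (the non-unit diagonal entries of the Smith normal form of xI - A over ℚ[x]) are (x^2 + x + 6)^2, each dividing the next. The characteristic polynomial is their product, (x^2 + x + 6)^2.

The rational canonical form is the block-diagonal matrix of companion matrices C(f_i):
R = [[0, 0, 0, -36], [1, 0, 0, -12], [0, 1, 0, -13], [0, 0, 1, -2]].

Note the characteristic polynomial does not split into linear factors over ℚ, so A has no Jordan form over ℚ; the rational canonical form exists over any field.

R = [[0, 0, 0, -36], [1, 0, 0, -12], [0, 1, 0, -13], [0, 0, 1, -2]]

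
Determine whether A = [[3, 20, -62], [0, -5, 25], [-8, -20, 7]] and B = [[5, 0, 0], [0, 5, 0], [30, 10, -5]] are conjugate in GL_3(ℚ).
No.

Both have characteristic polynomial (x - 5)^2(x + 5), but the minimal polynomial of A is (x - 5)^2(x + 5) while the minimal polynomial of B is (x - 5)(x + 5). The minimal polynomial is a similarity invariant, so A and B are not similar.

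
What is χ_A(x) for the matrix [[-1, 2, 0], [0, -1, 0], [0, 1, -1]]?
xI - A = [[x + 1, -2, 0], [0, x + 1, 0], [0, -1, x + 1]].

Expanding det(xI - A) along the first row:
det(xI - A) = + (x + 1)·det([[x + 1, 0], [-1, x + 1]]) - (-2)·det([[0, 0], [0, x + 1]]) + (0)·det([[0, x + 1], [0, -1]]).

Evaluating gives χ_A(x) = x^3 + 3x^2 + 3x + 1 = (x + 1)^3.

χ_A(x) = (x + 1)^3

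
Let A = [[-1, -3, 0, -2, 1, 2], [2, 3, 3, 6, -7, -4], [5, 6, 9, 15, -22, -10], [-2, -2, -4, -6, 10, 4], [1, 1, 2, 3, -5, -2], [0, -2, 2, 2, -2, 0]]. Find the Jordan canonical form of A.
The characteristic polynomial is det(xI - A) = x^6, so the eigenvalues are 0 (algebraic multiplicity 6).

For λ = 0: rank(A) = 3, rank(A^2) = 1, rank(A^3) = 0. The eigenspace has dimension 6 - 3 = 3, so there are 3 Jordan blocks; the rank sequence gives block sizes [3, 2, 1].

Assembling the blocks gives the Jordan form J above.

J = [[0, 1, 0, 0, 0, 0], [0, 0, 1, 0, 0, 0], [0, 0, 0, 0, 0, 0], [0, 0, 0, 0, 1, 0], [0, 0, 0, 0, 0, 0], [0, 0, 0, 0, 0, 0]]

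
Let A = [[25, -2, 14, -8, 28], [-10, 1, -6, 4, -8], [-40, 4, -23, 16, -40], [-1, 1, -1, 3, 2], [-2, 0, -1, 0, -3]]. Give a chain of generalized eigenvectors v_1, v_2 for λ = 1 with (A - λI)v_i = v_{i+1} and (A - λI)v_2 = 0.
We seek v_1 ∈ ker((A - I)^2) \ ker(A - I), then set v_{i+1} = (A - I) v_i.

One such chain is v_1 = [[-4, 1, 7, 1, 0]]^T, v_2 = [[-8, 2, 12, 0, 1]]^T. Check: (A - I) v_2 = [[0, 0, 0, 0, 0]]^T = 0.

v_1 = [[-4, 1, 7, 1, 0]]^T, v_2 = [[-8, 2, 12, 0, 1]]^T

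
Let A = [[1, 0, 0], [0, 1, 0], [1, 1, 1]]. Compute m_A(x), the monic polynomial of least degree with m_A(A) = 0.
m_A(x) = (x - 1)^2

The characteristic polynomial factors as (x - 1)^3. The minimal polynomial is ∏(x - λ)^{k_λ} where k_λ is the size of the largest Jordan block at λ.

For λ = 1: rank(A - I) = 1, and the largest Jordan block has size 2 (the smallest k with rank((A - I)^k) = rank((A - I)^(k+1))).

So m_A(x) = (x - 1)^2.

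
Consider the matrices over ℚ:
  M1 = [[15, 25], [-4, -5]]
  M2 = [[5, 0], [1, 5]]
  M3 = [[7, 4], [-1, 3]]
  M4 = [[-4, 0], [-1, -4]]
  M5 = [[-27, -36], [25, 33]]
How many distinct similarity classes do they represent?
3 classes: {M1, M2, M3}, {M4}, {M5}

Characteristic polynomials: χ_{M1} = (x - 5)^2, χ_{M2} = (x - 5)^2, χ_{M3} = (x - 5)^2, χ_{M4} = (x + 4)^2, χ_{M5} = (x - 3)^2.

{M1, M2, M3}: invariant factors (x - 5)^2.

{M4}: invariant factors (x + 4)^2.

{M5}: invariant factors (x - 3)^2.

Matrices are similar if and only if their invariant-factor lists agree; the partition into similarity classes is {M1, M2, M3}, {M4}, {M5}.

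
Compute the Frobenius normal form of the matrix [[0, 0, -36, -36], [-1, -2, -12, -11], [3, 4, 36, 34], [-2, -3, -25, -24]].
R = [[0, 0, 0, -36], [1, 0, 0, -60], [0, 1, 0, -13], [0, 0, 1, 10]]

The invariant factors of A (the non-unit diagonal entries of the Smith normal form of xI - A over ℚ[x]) are (x - 6)^2(x + 1)^2, each dividing the next. The characteristic polynomial is their product, (x - 6)^2(x + 1)^2.

The rational canonical form is the block-diagonal matrix of companion matrices C(f_i):
R = [[0, 0, 0, -36], [1, 0, 0, -60], [0, 1, 0, -13], [0, 0, 1, 10]].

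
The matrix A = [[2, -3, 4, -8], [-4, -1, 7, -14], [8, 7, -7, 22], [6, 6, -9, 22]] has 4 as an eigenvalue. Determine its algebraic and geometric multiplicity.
algebraic multiplicity 4, geometric multiplicity 2

The characteristic polynomial is (x - 4)^4, so the factor x - 4 appears with exponent 4: the algebraic multiplicity is 4.

rank(A - 4I) = 2, so the eigenspace has dimension 4 - 2 = 2: the geometric multiplicity is 2.

Since 2 < 4, A is not diagonalizable.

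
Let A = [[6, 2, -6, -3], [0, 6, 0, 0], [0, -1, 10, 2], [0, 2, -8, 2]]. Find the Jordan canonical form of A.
The characteristic polynomial is det(xI - A) = (x - 6)^4, so the eigenvalues are 6 (algebraic multiplicity 4).

For λ = 6: rank(A - 6I) = 2, rank((A - 6I)^2) = 0. The eigenspace has dimension 4 - 2 = 2, so there are 2 Jordan blocks; the rank sequence gives block sizes [2, 2].

Assembling the blocks gives the Jordan form J above.

J = [[6, 1, 0, 0], [0, 6, 0, 0], [0, 0, 6, 1], [0, 0, 0, 6]]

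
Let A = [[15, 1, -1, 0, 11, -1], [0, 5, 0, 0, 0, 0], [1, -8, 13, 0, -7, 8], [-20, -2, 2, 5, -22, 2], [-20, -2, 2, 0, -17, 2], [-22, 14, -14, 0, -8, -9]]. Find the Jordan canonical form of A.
J = [[-4, 1, 0, 0, 0, 0], [0, -4, 0, 0, 0, 0], [0, 0, 5, 0, 0, 0], [0, 0, 0, 5, 0, 0], [0, 0, 0, 0, 5, 0], [0, 0, 0, 0, 0, 5]]

The characteristic polynomial is det(xI - A) = (x - 5)^4(x + 4)^2, so the eigenvalues are -4 (algebraic multiplicity 2), 5 (algebraic multiplicity 4).

For λ = -4: rank(A + 4I) = 5, rank((A + 4I)^2) = 4. The eigenspace has dimension 6 - 5 = 1, so there is 1 Jordan block; the rank sequence gives block sizes [2].

For λ = 5: rank(A - 5I) = 2. The eigenspace has dimension 6 - 2 = 4, so there are 4 Jordan blocks; the rank sequence gives block sizes [1, 1, 1, 1].

Assembling the blocks gives the Jordan form J above.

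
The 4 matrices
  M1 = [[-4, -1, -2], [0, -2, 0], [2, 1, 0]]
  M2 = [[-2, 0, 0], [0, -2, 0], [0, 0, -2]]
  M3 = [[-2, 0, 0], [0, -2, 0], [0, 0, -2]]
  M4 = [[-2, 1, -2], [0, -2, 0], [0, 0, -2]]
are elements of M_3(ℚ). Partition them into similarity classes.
Characteristic polynomials: χ_{M1} = (x + 2)^3, χ_{M2} = (x + 2)^3, χ_{M3} = (x + 2)^3, χ_{M4} = (x + 2)^3.

{M1, M4}: invariant factors x + 2, (x + 2)^2.

{M2, M3}: invariant factors x + 2, x + 2, x + 2.

Matrices are similar if and only if their invariant-factor lists agree; the partition into similarity classes is {M1, M4}, {M2, M3}.

2 classes: {M1, M4}, {M2, M3}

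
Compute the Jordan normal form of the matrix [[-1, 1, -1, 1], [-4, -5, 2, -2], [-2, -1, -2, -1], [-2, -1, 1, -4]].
The characteristic polynomial is det(xI - A) = (x + 3)^4, so the eigenvalues are -3 (algebraic multiplicity 4).

For λ = -3: rank(A + 3I) = 1, rank((A + 3I)^2) = 0. The eigenspace has dimension 4 - 1 = 3, so there are 3 Jordan blocks; the rank sequence gives block sizes [2, 1, 1].

Assembling the blocks gives the Jordan form J above.

J = [[-3, 1, 0, 0], [0, -3, 0, 0], [0, 0, -3, 0], [0, 0, 0, -3]]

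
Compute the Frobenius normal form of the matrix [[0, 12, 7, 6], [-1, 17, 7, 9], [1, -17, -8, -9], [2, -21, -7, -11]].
R = [[0, 0, 0, 6], [1, 0, 0, -3], [0, 1, 0, -3], [0, 0, 1, -2]]

The invariant factors of A (the non-unit diagonal entries of the Smith normal form of xI - A over ℚ[x]) are (x + 2)(x^3 + 3x - 3), each dividing the next. The characteristic polynomial is their product, (x + 2)(x^3 + 3x - 3).

The rational canonical form is the block-diagonal matrix of companion matrices C(f_i):
R = [[0, 0, 0, 6], [1, 0, 0, -3], [0, 1, 0, -3], [0, 0, 1, -2]].

Note the characteristic polynomial does not split into linear factors over ℚ, so A has no Jordan form over ℚ; the rational canonical form exists over any field.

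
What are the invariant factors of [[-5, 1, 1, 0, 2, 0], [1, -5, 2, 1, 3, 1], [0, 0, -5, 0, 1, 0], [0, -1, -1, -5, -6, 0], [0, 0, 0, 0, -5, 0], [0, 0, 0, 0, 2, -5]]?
The Jordan structure of A has elementary divisors (x + 5)^3, (x + 5)^2, (x + 5). Arranging the block sizes at each eigenvalue in decreasing order and taking row products gives the invariant factors.

Invariant factors (smallest first, each dividing the next): x + 5, (x + 5)^2, (x + 5)^3.

Check: the last factor (x + 5)^3 is the minimal polynomial, and the product (x + 5)^6 is the characteristic polynomial.

x + 5, (x + 5)^2, (x + 5)^3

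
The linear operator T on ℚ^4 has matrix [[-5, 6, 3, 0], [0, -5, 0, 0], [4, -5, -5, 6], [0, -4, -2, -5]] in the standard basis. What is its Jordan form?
J = [[-5, 1, 0, 0], [0, -5, 1, 0], [0, 0, -5, 0], [0, 0, 0, -5]]

The characteristic polynomial is det(xI - A) = (x + 5)^4, so the eigenvalues are -5 (algebraic multiplicity 4).

For λ = -5: rank(A + 5I) = 2, rank((A + 5I)^2) = 1, rank((A + 5I)^3) = 0. The eigenspace has dimension 4 - 2 = 2, so there are 2 Jordan blocks; the rank sequence gives block sizes [3, 1].

Assembling the blocks gives the Jordan form J above.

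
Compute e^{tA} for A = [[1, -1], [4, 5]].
A has Jordan form J = [[3, 1], [0, 3]] with A = PJP^{-1}, so e^{tA} = P e^{tJ} P^{-1}.

For a Jordan block J_k(λ), e^{tJ_k(λ)} = e^{λt} · (I + tN + t^2 N^2/2! + ... + t^{k-1} N^{k-1}/(k-1)!) where N is the nilpotent superdiagonal part.

Assembling the blocks and conjugating back gives the entries of e^{tA} as shown above.

e^{tA} = [[(1 - 2*t)*e^{3*t}, -t*e^{3*t}], [4*t*e^{3*t}, (2*t + 1)*e^{3*t}]]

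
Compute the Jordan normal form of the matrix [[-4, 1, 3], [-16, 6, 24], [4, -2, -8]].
The characteristic polynomial is det(xI - A) = (x + 2)^3, so the eigenvalues are -2 (algebraic multiplicity 3).

For λ = -2: rank(A + 2I) = 1, rank((A + 2I)^2) = 0. The eigenspace has dimension 3 - 1 = 2, so there are 2 Jordan blocks; the rank sequence gives block sizes [2, 1].

Assembling the blocks gives the Jordan form J above.

J = [[-2, 1, 0], [0, -2, 0], [0, 0, -2]]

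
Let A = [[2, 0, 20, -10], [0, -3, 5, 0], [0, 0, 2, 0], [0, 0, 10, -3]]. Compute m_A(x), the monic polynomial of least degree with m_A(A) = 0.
m_A(x) = (x - 2)(x + 3)

The characteristic polynomial factors as (x - 2)^2(x + 3)^2. The minimal polynomial is ∏(x - λ)^{k_λ} where k_λ is the size of the largest Jordan block at λ.

For λ = -3: rank(A + 3I) = 2, and the largest Jordan block has size 1 (the smallest k with rank((A + 3I)^k) = rank((A + 3I)^(k+1))).
For λ = 2: rank(A - 2I) = 2, and the largest Jordan block has size 1 (the smallest k with rank((A - 2I)^k) = rank((A - 2I)^(k+1))).

So m_A(x) = (x - 2)(x + 3).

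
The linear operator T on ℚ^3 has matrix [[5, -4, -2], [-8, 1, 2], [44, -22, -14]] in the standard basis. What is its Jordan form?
The characteristic polynomial is det(xI - A) = (x + 2)(x + 3)^2, so the eigenvalues are -3 (algebraic multiplicity 2), -2 (algebraic multiplicity 1).

For λ = -3: rank(A + 3I) = 1. The eigenspace has dimension 3 - 1 = 2, so there are 2 Jordan blocks; the rank sequence gives block sizes [1, 1].

For λ = -2: algebraic multiplicity 1 gives one 1×1 block.

Assembling the blocks gives the Jordan form J above.

J = [[-3, 0, 0], [0, -3, 0], [0, 0, -2]]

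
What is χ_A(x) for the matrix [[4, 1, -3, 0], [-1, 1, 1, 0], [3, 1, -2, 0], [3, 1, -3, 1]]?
xI - A = [[x - 4, -1, 3, 0], [1, x - 1, -1, 0], [-3, -1, x + 2, 0], [-3, -1, 3, x - 1]].

Expanding det(xI - A) along the first row:
det(xI - A) = + (x - 4)·det([[x - 1, -1, 0], [-1, x + 2, 0], [-1, 3, x - 1]]) - (-1)·det([[1, -1, 0], [-3, x + 2, 0], [-3, 3, x - 1]]) + (3)·det([[1, x - 1, 0], [-3, -1, 0], [-3, -1, x - 1]]) - (0)·det([[1, x - 1, -1], [-3, -1, x + 2], [-3, -1, 3]]).

Evaluating gives χ_A(x) = x^4 - 4x^3 + 6x^2 - 4x + 1 = (x - 1)^4.

χ_A(x) = (x - 1)^4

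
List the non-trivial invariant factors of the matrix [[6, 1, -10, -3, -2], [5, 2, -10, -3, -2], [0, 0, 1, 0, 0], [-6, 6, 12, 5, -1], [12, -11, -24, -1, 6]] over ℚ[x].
The Jordan structure of A has elementary divisors (x - 1), (x - 1), (x - 6)^3. Arranging the block sizes at each eigenvalue in decreasing order and taking row products gives the invariant factors.

Invariant factors (smallest first, each dividing the next): x - 1, (x - 6)^3(x - 1).

Check: the last factor (x - 6)^3(x - 1) is the minimal polynomial, and the product (x - 6)^3(x - 1)^2 is the characteristic polynomial.

x - 1, (x - 6)^3(x - 1)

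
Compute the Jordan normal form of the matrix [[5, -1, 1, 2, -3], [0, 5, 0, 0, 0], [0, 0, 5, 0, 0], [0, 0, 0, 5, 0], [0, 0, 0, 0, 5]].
The characteristic polynomial is det(xI - A) = (x - 5)^5, so the eigenvalues are 5 (algebraic multiplicity 5).

For λ = 5: rank(A - 5I) = 1, rank((A - 5I)^2) = 0. The eigenspace has dimension 5 - 1 = 4, so there are 4 Jordan blocks; the rank sequence gives block sizes [2, 1, 1, 1].

Assembling the blocks gives the Jordan form J above.

J = [[5, 1, 0, 0, 0], [0, 5, 0, 0, 0], [0, 0, 5, 0, 0], [0, 0, 0, 5, 0], [0, 0, 0, 0, 5]]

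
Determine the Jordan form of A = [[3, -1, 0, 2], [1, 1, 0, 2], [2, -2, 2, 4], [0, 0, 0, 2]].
J = [[2, 1, 0, 0], [0, 2, 0, 0], [0, 0, 2, 0], [0, 0, 0, 2]]

The characteristic polynomial is det(xI - A) = (x - 2)^4, so the eigenvalues are 2 (algebraic multiplicity 4).

For λ = 2: rank(A - 2I) = 1, rank((A - 2I)^2) = 0. The eigenspace has dimension 4 - 1 = 3, so there are 3 Jordan blocks; the rank sequence gives block sizes [2, 1, 1].

Assembling the blocks gives the Jordan form J above.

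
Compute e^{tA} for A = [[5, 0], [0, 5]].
A has Jordan form J = [[5, 0], [0, 5]] with A = PJP^{-1}, so e^{tA} = P e^{tJ} P^{-1}.

For a Jordan block J_k(λ), e^{tJ_k(λ)} = e^{λt} · (I + tN + t^2 N^2/2! + ... + t^{k-1} N^{k-1}/(k-1)!) where N is the nilpotent superdiagonal part.

Assembling the blocks and conjugating back gives the entries of e^{tA} as shown above.

e^{tA} = [[e^{5*t}, 0], [0, e^{5*t}]]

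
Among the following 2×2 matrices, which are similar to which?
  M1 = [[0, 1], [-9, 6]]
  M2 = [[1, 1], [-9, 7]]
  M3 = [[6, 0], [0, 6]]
3 classes: {M1}, {M2}, {M3}

Characteristic polynomials: χ_{M1} = (x - 3)^2, χ_{M2} = (x - 4)^2, χ_{M3} = (x - 6)^2.

{M1}: invariant factors (x - 3)^2.

{M2}: invariant factors (x - 4)^2.

{M3}: invariant factors x - 6, x - 6.

Matrices are similar if and only if their invariant-factor lists agree; the partition into similarity classes is {M1}, {M2}, {M3}.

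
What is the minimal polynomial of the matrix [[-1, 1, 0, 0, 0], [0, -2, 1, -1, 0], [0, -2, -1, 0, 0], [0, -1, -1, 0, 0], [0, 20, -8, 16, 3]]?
m_A(x) = (x - 3)(x + 1)^3

The characteristic polynomial factors as (x - 3)(x + 1)^4. The minimal polynomial is ∏(x - λ)^{k_λ} where k_λ is the size of the largest Jordan block at λ.

For λ = -1: rank(A + I) = 3, and the largest Jordan block has size 3 (the smallest k with rank((A + I)^k) = rank((A + I)^(k+1))).
For λ = 3: rank(A - 3I) = 4, and the largest Jordan block has size 1 (the smallest k with rank((A - 3I)^k) = rank((A - 3I)^(k+1))).

So m_A(x) = (x - 3)(x + 1)^3.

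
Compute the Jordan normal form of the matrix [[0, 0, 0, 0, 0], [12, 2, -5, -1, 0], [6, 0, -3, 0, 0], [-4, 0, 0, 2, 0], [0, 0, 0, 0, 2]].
J = [[-3, 0, 0, 0, 0], [0, 0, 0, 0, 0], [0, 0, 2, 1, 0], [0, 0, 0, 2, 0], [0, 0, 0, 0, 2]]

The characteristic polynomial is det(xI - A) = x(x - 2)^3(x + 3), so the eigenvalues are -3 (algebraic multiplicity 1), 0 (algebraic multiplicity 1), 2 (algebraic multiplicity 3).

For λ = -3: algebraic multiplicity 1 gives one 1×1 block.

For λ = 0: algebraic multiplicity 1 gives one 1×1 block.

For λ = 2: rank(A - 2I) = 3, rank((A - 2I)^2) = 2. The eigenspace has dimension 5 - 3 = 2, so there are 2 Jordan blocks; the rank sequence gives block sizes [2, 1].

Assembling the blocks gives the Jordan form J above.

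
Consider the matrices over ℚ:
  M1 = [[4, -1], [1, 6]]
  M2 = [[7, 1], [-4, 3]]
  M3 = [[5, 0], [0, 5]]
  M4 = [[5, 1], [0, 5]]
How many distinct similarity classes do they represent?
2 classes: {M1, M2, M4}, {M3}

Characteristic polynomials: χ_{M1} = (x - 5)^2, χ_{M2} = (x - 5)^2, χ_{M3} = (x - 5)^2, χ_{M4} = (x - 5)^2.

{M1, M2, M4}: invariant factors (x - 5)^2.

{M3}: invariant factors x - 5, x - 5.

Matrices are similar if and only if their invariant-factor lists agree; the partition into similarity classes is {M1, M2, M4}, {M3}.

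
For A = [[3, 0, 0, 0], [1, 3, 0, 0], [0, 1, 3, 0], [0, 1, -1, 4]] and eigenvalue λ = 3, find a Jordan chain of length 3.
We seek v_1 ∈ ker((A - 3I)^3) \ ker((A - 3I)^2), then set v_{i+1} = (A - 3I) v_i.

One such chain is v_1 = [[1, 0, 0, 0]]^T, v_2 = [[0, 1, 0, 0]]^T, v_3 = [[0, 0, 1, 1]]^T. Check: (A - 3I) v_3 = [[0, 0, 0, 0]]^T = 0.

v_1 = [[1, 0, 0, 0]]^T, v_2 = [[0, 1, 0, 0]]^T, v_3 = [[0, 0, 1, 1]]^T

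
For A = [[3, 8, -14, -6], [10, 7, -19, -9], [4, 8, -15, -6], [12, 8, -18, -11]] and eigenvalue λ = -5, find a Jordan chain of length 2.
We seek v_1 ∈ ker((A + 5I)^2) \ ker(A + 5I), then set v_{i+1} = (A + 5I) v_i.

One such chain is v_1 = [[0, 1, 0, 1]]^T, v_2 = [[2, 3, 2, 2]]^T. Check: (A + 5I) v_2 = [[0, 0, 0, 0]]^T = 0.

v_1 = [[0, 1, 0, 1]]^T, v_2 = [[2, 3, 2, 2]]^T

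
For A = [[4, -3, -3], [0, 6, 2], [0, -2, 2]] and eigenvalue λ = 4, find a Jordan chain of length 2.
v_1 = [[1, 1, -2]]^T, v_2 = [[3, -2, 2]]^T

We seek v_1 ∈ ker((A - 4I)^2) \ ker(A - 4I), then set v_{i+1} = (A - 4I) v_i.

One such chain is v_1 = [[1, 1, -2]]^T, v_2 = [[3, -2, 2]]^T. Check: (A - 4I) v_2 = [[0, 0, 0]]^T = 0.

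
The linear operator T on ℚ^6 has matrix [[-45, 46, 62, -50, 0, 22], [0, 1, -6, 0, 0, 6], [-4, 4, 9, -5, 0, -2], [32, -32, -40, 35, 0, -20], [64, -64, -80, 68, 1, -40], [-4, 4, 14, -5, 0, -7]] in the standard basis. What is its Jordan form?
The characteristic polynomial is det(xI - A) = (x - 1)^4(x + 5)^2, so the eigenvalues are -5 (algebraic multiplicity 2), 1 (algebraic multiplicity 4).

For λ = -5: rank(A + 5I) = 4. The eigenspace has dimension 6 - 4 = 2, so there are 2 Jordan blocks; the rank sequence gives block sizes [1, 1].

For λ = 1: rank(A - I) = 3, rank((A - I)^2) = 2. The eigenspace has dimension 6 - 3 = 3, so there are 3 Jordan blocks; the rank sequence gives block sizes [2, 1, 1].

Assembling the blocks gives the Jordan form J above.

J = [[-5, 0, 0, 0, 0, 0], [0, -5, 0, 0, 0, 0], [0, 0, 1, 1, 0, 0], [0, 0, 0, 1, 0, 0], [0, 0, 0, 0, 1, 0], [0, 0, 0, 0, 0, 1]]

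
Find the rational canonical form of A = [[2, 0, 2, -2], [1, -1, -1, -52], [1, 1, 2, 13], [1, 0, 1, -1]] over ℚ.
The invariant factors of A (the non-unit diagonal entries of the Smith normal form of xI - A over ℚ[x]) are x(x - 3)^2(x + 4), each dividing the next. The characteristic polynomial is their product, x(x - 3)^2(x + 4).

The rational canonical form is the block-diagonal matrix of companion matrices C(f_i):
R = [[0, 0, 0, 0], [1, 0, 0, -36], [0, 1, 0, 15], [0, 0, 1, 2]].

R = [[0, 0, 0, 0], [1, 0, 0, -36], [0, 1, 0, 15], [0, 0, 1, 2]]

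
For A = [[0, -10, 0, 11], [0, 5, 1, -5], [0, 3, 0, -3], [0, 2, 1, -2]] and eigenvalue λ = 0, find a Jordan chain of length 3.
v_1 = [[-3, 0, 1, 0]]^T, v_2 = [[0, 1, 0, 1]]^T, v_3 = [[1, 0, 0, 0]]^T

We seek v_1 ∈ ker(A^3) \ ker(A^2), then set v_{i+1} = A v_i.

One such chain is v_1 = [[-3, 0, 1, 0]]^T, v_2 = [[0, 1, 0, 1]]^T, v_3 = [[1, 0, 0, 0]]^T. Check: A v_3 = [[0, 0, 0, 0]]^T = 0.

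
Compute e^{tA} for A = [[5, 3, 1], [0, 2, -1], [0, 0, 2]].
A has Jordan form J = [[2, 1, 0], [0, 2, 0], [0, 0, 5]] with A = PJP^{-1}, so e^{tA} = P e^{tJ} P^{-1}.

For a Jordan block J_k(λ), e^{tJ_k(λ)} = e^{λt} · (I + tN + t^2 N^2/2! + ... + t^{k-1} N^{k-1}/(k-1)!) where N is the nilpotent superdiagonal part.

Assembling the blocks and conjugating back gives the entries of e^{tA} as shown above.

e^{tA} = [[e^{5*t}, e^{5*t} - e^{2*t}, t*e^{2*t}], [0, e^{2*t}, -t*e^{2*t}], [0, 0, e^{2*t}]]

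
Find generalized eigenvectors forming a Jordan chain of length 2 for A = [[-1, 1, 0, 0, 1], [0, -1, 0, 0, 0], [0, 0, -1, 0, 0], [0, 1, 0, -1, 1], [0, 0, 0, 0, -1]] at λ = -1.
We seek v_1 ∈ ker((A + I)^2) \ ker(A + I), then set v_{i+1} = (A + I) v_i.

One such chain is v_1 = [[0, 1, 1, 0, 0]]^T, v_2 = [[1, 0, 0, 1, 0]]^T. Check: (A + I) v_2 = [[0, 0, 0, 0, 0]]^T = 0.

v_1 = [[0, 1, 1, 0, 0]]^T, v_2 = [[1, 0, 0, 1, 0]]^T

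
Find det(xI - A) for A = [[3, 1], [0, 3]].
xI - A = [[x - 3, -1], [0, x - 3]].

Expanding det(xI - A) along the first row:
det(xI - A) = + (x - 3)·det([[x - 3]]) - (-1)·det([[0]]).

Evaluating gives χ_A(x) = x^2 - 6x + 9 = (x - 3)^2.

χ_A(x) = (x - 3)^2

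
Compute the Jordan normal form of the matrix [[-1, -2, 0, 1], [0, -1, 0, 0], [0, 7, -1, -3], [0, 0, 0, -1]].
The characteristic polynomial is det(xI - A) = (x + 1)^4, so the eigenvalues are -1 (algebraic multiplicity 4).

For λ = -1: rank(A + I) = 2, rank((A + I)^2) = 0. The eigenspace has dimension 4 - 2 = 2, so there are 2 Jordan blocks; the rank sequence gives block sizes [2, 2].

Assembling the blocks gives the Jordan form J above.

J = [[-1, 1, 0, 0], [0, -1, 0, 0], [0, 0, -1, 1], [0, 0, 0, -1]]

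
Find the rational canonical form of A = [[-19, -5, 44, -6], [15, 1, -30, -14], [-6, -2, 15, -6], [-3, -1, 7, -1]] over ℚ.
R = [[0, 0, 0, -8], [1, 0, 0, -14], [0, 1, 0, -3], [0, 0, 1, -4]]

The invariant factors of A (the non-unit diagonal entries of the Smith normal form of xI - A over ℚ[x]) are (x + 4)(x^3 + 3x + 2), each dividing the next. The characteristic polynomial is their product, (x + 4)(x^3 + 3x + 2).

The rational canonical form is the block-diagonal matrix of companion matrices C(f_i):
R = [[0, 0, 0, -8], [1, 0, 0, -14], [0, 1, 0, -3], [0, 0, 1, -4]].

Note the characteristic polynomial does not split into linear factors over ℚ, so A has no Jordan form over ℚ; the rational canonical form exists over any field.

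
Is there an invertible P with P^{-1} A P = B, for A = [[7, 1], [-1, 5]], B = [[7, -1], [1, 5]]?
Yes.

Two matrices over a field are similar if and only if they have the same invariant factors.

Both A and B have characteristic polynomial (x - 6)^2 and minimal polynomial (x - 6)^2. Computing further, both have invariant factors (x - 6)^2. Hence A and B are similar.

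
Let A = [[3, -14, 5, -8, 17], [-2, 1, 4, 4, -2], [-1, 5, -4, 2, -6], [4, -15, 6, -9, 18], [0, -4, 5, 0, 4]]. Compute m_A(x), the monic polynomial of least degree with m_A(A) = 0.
m_A(x) = (x + 1)^3

The characteristic polynomial factors as (x + 1)^5. The minimal polynomial is ∏(x - λ)^{k_λ} where k_λ is the size of the largest Jordan block at λ.

For λ = -1: rank(A + I) = 3, and the largest Jordan block has size 3 (the smallest k with rank((A + I)^k) = rank((A + I)^(k+1))).

So m_A(x) = (x + 1)^3.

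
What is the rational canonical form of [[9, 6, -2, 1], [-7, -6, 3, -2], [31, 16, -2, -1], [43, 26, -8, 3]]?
The invariant factors of A (the non-unit diagonal entries of the Smith normal form of xI - A over ℚ[x]) are x^2 - 2x - 2, x^2 - 2x - 2, each dividing the next. The characteristic polynomial is their product, (x^2 - 2x - 2)^2.

The rational canonical form is the block-diagonal matrix of companion matrices C(f_i):
R = [[0, 2, 0, 0], [1, 2, 0, 0], [0, 0, 0, 2], [0, 0, 1, 2]].

Note the characteristic polynomial does not split into linear factors over ℚ, so A has no Jordan form over ℚ; the rational canonical form exists over any field.

R = [[0, 2, 0, 0], [1, 2, 0, 0], [0, 0, 0, 2], [0, 0, 1, 2]]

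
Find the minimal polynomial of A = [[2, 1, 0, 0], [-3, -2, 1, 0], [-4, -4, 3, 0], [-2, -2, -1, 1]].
m_A(x) = (x - 1)^3

The characteristic polynomial factors as (x - 1)^4. The minimal polynomial is ∏(x - λ)^{k_λ} where k_λ is the size of the largest Jordan block at λ.

For λ = 1: rank(A - I) = 2, and the largest Jordan block has size 3 (the smallest k with rank((A - I)^k) = rank((A - I)^(k+1))).

So m_A(x) = (x - 1)^3.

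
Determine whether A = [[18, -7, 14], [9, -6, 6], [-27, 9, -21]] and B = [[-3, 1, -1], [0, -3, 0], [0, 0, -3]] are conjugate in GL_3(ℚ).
Yes.

Two matrices over a field are similar if and only if they have the same invariant factors.

Both A and B have characteristic polynomial (x + 3)^3 and minimal polynomial (x + 3)^2. Computing further, both have invariant factors x + 3, (x + 3)^2. Hence A and B are similar.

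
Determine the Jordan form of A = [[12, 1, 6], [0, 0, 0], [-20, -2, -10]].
The characteristic polynomial is det(xI - A) = x^2(x - 2), so the eigenvalues are 0 (algebraic multiplicity 2), 2 (algebraic multiplicity 1).

For λ = 0: rank(A) = 2, rank(A^2) = 1. The eigenspace has dimension 3 - 2 = 1, so there is 1 Jordan block; the rank sequence gives block sizes [2].

For λ = 2: algebraic multiplicity 1 gives one 1×1 block.

Assembling the blocks gives the Jordan form J above.

J = [[0, 1, 0], [0, 0, 0], [0, 0, 2]]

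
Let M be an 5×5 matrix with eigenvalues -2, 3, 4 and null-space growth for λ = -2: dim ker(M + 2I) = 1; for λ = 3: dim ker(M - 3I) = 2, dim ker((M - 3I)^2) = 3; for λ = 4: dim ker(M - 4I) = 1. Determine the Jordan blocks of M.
λ = -2: successive nullity increments [1] count blocks of size ≥ k; block sizes are [1].
λ = 3: successive nullity increments [2, 1] count blocks of size ≥ k; block sizes are [2, 1].
λ = 4: successive nullity increments [1] count blocks of size ≥ k; block sizes are [1].

Jordan blocks: (-2, 1), (3, 2), (3, 1), (4, 1)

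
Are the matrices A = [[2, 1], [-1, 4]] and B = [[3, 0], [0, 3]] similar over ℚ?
Both have characteristic polynomial (x - 3)^2, but the minimal polynomial of A is (x - 3)^2 while the minimal polynomial of B is x - 3. The minimal polynomial is a similarity invariant, so A and B are not similar.

No.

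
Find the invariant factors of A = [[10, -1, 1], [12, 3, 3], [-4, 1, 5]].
The Jordan structure of A has elementary divisors (x - 6)^2, (x - 6). Arranging the block sizes at each eigenvalue in decreasing order and taking row products gives the invariant factors.

Invariant factors (smallest first, each dividing the next): x - 6, (x - 6)^2.

Check: the last factor (x - 6)^2 is the minimal polynomial, and the product (x - 6)^3 is the characteristic polynomial.

x - 6, (x - 6)^2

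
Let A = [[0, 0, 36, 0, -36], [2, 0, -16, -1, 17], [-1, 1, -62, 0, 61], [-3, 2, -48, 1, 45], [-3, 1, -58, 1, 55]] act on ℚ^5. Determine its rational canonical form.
R = [[0, 0, 0, 0, -36], [1, 0, 0, 0, 12], [0, 1, 0, 0, 20], [0, 0, 1, 0, -5], [0, 0, 0, 1, -6]]

The invariant factors of A (the non-unit diagonal entries of the Smith normal form of xI - A over ℚ[x]) are (x + 3)^2(x^3 - 4x + 4), each dividing the next. The characteristic polynomial is their product, (x + 3)^2(x^3 - 4x + 4).

The rational canonical form is the block-diagonal matrix of companion matrices C(f_i):
R = [[0, 0, 0, 0, -36], [1, 0, 0, 0, 12], [0, 1, 0, 0, 20], [0, 0, 1, 0, -5], [0, 0, 0, 1, -6]].

Note the characteristic polynomial does not split into linear factors over ℚ, so A has no Jordan form over ℚ; the rational canonical form exists over any field.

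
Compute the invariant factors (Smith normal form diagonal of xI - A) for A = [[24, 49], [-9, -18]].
(x - 3)^2

The Jordan structure of A has elementary divisors (x - 3)^2. Arranging the block sizes at each eigenvalue in decreasing order and taking row products gives the invariant factors.

Invariant factors (smallest first, each dividing the next): (x - 3)^2.

Check: the last factor (x - 3)^2 is the minimal polynomial, and the product (x - 3)^2 is the characteristic polynomial.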